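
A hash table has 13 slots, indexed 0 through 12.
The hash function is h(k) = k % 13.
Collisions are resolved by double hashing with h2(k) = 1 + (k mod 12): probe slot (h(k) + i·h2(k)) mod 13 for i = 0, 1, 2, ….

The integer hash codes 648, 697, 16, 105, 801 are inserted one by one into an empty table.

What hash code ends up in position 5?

Insert 648: h=11, slot 11 empty => index 11.
Insert 697: h=8, slot 8 empty => index 8.
Insert 16: h=3, slot 3 empty => index 3.
Insert 105: h=1, slot 1 empty => index 1.
Insert 801: h=8, h2=10, slot 8 occupied => index 5.
Table: [_, 105, _, 16, _, 801, _, _, 697, _, _, 648, _]

801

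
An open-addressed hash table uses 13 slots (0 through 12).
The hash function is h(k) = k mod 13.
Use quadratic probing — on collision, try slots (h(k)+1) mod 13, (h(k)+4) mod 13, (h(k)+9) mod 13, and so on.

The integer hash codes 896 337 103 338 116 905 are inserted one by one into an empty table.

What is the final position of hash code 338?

896: h=12 -> slot 12
337: h=12, probe 12,0 -> slot 0
103: h=12, probe 12,0,3 -> slot 3
338: h=0, probe 0,1 -> slot 1
116: h=12, probe 12,0,3,8 -> slot 8
905: h=8, probe 8,9 -> slot 9
Table: [337, 338, -, 103, -, -, -, -, 116, 905, -, -, 896]

1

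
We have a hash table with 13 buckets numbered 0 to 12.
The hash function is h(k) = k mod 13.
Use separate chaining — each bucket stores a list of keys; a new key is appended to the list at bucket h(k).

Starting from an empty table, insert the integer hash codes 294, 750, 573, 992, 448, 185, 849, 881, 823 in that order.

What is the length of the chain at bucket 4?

3

294 → bucket 8
750 → bucket 9
573 → bucket 1
992 → bucket 4
448 → bucket 6
185 → bucket 3
849 → bucket 4 (collision)
881 → bucket 10
823 → bucket 4 (collision)
Final buckets:
0: _
1: 573
2: _
3: 185
4: 992 -> 849 -> 823
5: _
6: 448
7: _
8: 294
9: 750
10: 881
11: _
12: _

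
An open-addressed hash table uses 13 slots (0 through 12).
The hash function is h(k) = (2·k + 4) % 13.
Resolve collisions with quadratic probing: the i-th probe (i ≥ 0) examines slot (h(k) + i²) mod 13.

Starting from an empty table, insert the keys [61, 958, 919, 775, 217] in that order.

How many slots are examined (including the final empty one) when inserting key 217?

4

61: h=9 → slot 9
958: h=9, probe 9,10 → slot 10
919: h=9, probe 9,10,0 → slot 0
775: h=7 → slot 7
217: h=9, probe 9,10,0,5 → slot 5
Table: [919, ., ., ., ., 217, ., 775, ., 61, 958, ., .]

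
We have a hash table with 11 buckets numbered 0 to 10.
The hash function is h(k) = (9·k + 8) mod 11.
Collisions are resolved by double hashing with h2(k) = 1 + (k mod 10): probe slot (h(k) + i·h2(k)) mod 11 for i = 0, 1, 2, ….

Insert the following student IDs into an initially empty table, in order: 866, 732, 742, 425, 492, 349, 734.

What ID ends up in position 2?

866: h=3 → slot 3
732: h=7 → slot 7
742: h=9 → slot 9
425: h=5 → slot 5
492: h=3, h2=3, probe 3,6 → slot 6
349: h=3, h2=10, probe 3,2 → slot 2
734: h=3, h2=5, probe 3,8 → slot 8
Table: [—, —, 349, 866, —, 425, 492, 732, 734, 742, —]

349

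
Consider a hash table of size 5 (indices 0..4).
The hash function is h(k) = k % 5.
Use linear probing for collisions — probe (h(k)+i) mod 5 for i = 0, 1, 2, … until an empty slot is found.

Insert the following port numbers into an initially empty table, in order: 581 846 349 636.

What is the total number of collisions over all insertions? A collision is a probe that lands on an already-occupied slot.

3

581 hashes to 1; slot 1 is free → place at 1.
846 hashes to 1; 1 taken → place at 2.
349 hashes to 4; slot 4 is free → place at 4.
636 hashes to 1; 1,2 taken → place at 3.
Table: [-, 581, 846, 636, 349]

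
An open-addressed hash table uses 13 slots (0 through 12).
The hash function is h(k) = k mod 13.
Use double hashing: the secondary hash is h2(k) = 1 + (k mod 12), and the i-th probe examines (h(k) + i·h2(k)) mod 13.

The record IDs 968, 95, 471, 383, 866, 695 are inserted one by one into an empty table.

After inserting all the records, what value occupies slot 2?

Insert 968: h=6, slot 6 empty → index 6.
Insert 95: h=4, slot 4 empty → index 4.
Insert 471: h=3, slot 3 empty → index 3.
Insert 383: h=6, h2=12, slot 6 occupied → index 5.
Insert 866: h=8, slot 8 empty → index 8.
Insert 695: h=6, h2=12, slots 6,5,4,3 occupied → index 2.
Table: [∅, ∅, 695, 471, 95, 383, 968, ∅, 866, ∅, ∅, ∅, ∅]

695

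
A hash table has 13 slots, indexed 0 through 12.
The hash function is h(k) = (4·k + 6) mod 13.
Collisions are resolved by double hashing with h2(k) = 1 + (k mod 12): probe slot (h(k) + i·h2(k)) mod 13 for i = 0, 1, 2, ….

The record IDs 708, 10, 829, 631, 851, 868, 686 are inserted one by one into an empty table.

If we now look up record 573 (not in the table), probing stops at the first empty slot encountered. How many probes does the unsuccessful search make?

4

708 hashes to 4; slot 4 is free -> place at 4.
10 hashes to 7; slot 7 is free -> place at 7.
829 hashes to 7, h2=2; 7 taken -> place at 9.
631 hashes to 8; slot 8 is free -> place at 8.
851 hashes to 4, h2=12; 4 taken -> place at 3.
868 hashes to 7, h2=5; 7 taken -> place at 12.
686 hashes to 7, h2=3; 7 taken -> place at 10.
Table: [., ., ., 851, 708, ., ., 10, 631, 829, 686, ., 868]
Lookup 573: h=10, h2=10, probe 10,7,4,1 → slot 1 empty, not found.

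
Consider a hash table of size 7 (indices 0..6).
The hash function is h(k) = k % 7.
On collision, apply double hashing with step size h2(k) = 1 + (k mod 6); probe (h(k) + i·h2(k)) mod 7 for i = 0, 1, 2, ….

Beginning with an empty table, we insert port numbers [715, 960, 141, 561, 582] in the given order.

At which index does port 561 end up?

715: h=1 => slot 1
960: h=1, h2=1, probe 1,2 => slot 2
141: h=1, h2=4, probe 1,5 => slot 5
561: h=1, h2=4, probe 1,5,2,6 => slot 6
582: h=1, h2=1, probe 1,2,3 => slot 3
Table: [—, 715, 960, 582, —, 141, 561]

6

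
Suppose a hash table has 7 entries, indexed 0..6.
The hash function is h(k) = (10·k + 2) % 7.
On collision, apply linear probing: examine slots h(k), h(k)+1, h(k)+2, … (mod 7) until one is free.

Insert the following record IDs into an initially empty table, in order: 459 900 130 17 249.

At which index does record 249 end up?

3

Insert 459: h=0, slot 0 empty => index 0.
Insert 900: h=0, slot 0 occupied => index 1.
Insert 130: h=0, slots 0,1 occupied => index 2.
Insert 17: h=4, slot 4 empty => index 4.
Insert 249: h=0, slots 0,1,2 occupied => index 3.
Table: [459, 900, 130, 249, 17, ∅, ∅]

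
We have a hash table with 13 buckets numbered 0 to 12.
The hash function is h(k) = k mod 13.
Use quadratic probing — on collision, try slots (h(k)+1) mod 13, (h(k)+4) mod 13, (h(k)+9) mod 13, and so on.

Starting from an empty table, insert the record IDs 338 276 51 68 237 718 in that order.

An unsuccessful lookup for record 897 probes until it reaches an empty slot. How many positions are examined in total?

338 hashes to 0; slot 0 is free => place at 0.
276 hashes to 3; slot 3 is free => place at 3.
51 hashes to 12; slot 12 is free => place at 12.
68 hashes to 3; 3 taken => place at 4.
237 hashes to 3; 3,4 taken => place at 7.
718 hashes to 3; 3,4,7,12 taken => place at 6.
Table: [338, ∅, ∅, 276, 68, ∅, 718, 237, ∅, ∅, ∅, ∅, 51]
Lookup 897: h=0, probe 0,1 → slot 1 empty, not found.

2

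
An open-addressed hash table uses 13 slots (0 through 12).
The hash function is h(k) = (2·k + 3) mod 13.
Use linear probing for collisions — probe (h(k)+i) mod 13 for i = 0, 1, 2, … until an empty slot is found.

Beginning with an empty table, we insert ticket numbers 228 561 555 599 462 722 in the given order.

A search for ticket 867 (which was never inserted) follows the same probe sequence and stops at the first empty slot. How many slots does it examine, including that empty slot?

Insert 228: h=4, slot 4 empty → index 4.
Insert 561: h=7, slot 7 empty → index 7.
Insert 555: h=8, slot 8 empty → index 8.
Insert 599: h=5, slot 5 empty → index 5.
Insert 462: h=4, slots 4,5 occupied → index 6.
Insert 722: h=4, slots 4,5,6,7,8 occupied → index 9.
Table: [_, _, _, _, 228, 599, 462, 561, 555, 722, _, _, _]
Lookup 867: h=8, probe 8,9,10 → slot 10 empty, not found.

3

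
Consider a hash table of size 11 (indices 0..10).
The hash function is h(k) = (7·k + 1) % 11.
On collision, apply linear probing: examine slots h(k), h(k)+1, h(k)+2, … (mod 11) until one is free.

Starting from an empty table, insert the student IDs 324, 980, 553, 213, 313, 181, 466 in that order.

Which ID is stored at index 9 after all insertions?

466

324: h=3 -> slot 3
980: h=8 -> slot 8
553: h=0 -> slot 0
213: h=7 -> slot 7
313: h=3, probe 3,4 -> slot 4
181: h=3, probe 3,4,5 -> slot 5
466: h=7, probe 7,8,9 -> slot 9
Table: [553, —, —, 324, 313, 181, —, 213, 980, 466, —]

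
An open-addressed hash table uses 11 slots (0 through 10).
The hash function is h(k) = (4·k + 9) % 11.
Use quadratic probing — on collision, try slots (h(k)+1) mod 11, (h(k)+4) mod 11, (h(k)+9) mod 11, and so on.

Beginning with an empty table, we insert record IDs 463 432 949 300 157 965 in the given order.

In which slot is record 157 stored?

463 hashes to 2; slot 2 is free => place at 2.
432 hashes to 10; slot 10 is free => place at 10.
949 hashes to 10; 10 taken => place at 0.
300 hashes to 10; 10,0 taken => place at 3.
157 hashes to 10; 10,0,3 taken => place at 8.
965 hashes to 8; 8 taken => place at 9.
Table: [949, ∅, 463, 300, ∅, ∅, ∅, ∅, 157, 965, 432]

8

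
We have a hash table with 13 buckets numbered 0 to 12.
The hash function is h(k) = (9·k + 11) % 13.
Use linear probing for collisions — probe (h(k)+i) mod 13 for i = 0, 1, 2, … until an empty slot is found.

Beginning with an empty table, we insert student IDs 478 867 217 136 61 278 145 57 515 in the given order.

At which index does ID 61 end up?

3

478 hashes to 10; slot 10 is free => place at 10.
867 hashes to 1; slot 1 is free => place at 1.
217 hashes to 1; 1 taken => place at 2.
136 hashes to 0; slot 0 is free => place at 0.
61 hashes to 1; 1,2 taken => place at 3.
278 hashes to 4; slot 4 is free => place at 4.
145 hashes to 3; 3,4 taken => place at 5.
57 hashes to 4; 4,5 taken => place at 6.
515 hashes to 5; 5,6 taken => place at 7.
Table: [136, 867, 217, 61, 278, 145, 57, 515, —, —, 478, —, —]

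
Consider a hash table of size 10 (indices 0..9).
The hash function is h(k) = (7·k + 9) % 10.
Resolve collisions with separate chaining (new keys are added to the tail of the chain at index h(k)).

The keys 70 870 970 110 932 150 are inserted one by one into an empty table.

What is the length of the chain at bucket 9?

Insert 70: h=9, bucket 9 empty -> new chain.
Insert 870: h=9, bucket 9 nonempty -> append to chain.
Insert 970: h=9, bucket 9 nonempty -> append to chain.
Insert 110: h=9, bucket 9 nonempty -> append to chain.
Insert 932: h=3, bucket 3 empty -> new chain.
Insert 150: h=9, bucket 9 nonempty -> append to chain.
Final buckets:
0: .
1: .
2: .
3: 932
4: .
5: .
6: .
7: .
8: .
9: 70 -> 870 -> 970 -> 110 -> 150

5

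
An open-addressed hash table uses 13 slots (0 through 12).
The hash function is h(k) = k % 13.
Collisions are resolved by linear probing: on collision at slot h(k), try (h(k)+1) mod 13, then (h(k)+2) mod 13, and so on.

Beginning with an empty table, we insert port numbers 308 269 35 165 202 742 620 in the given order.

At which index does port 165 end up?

12

308: h=9 -> slot 9
269: h=9, probe 9,10 -> slot 10
35: h=9, probe 9,10,11 -> slot 11
165: h=9, probe 9,10,11,12 -> slot 12
202: h=7 -> slot 7
742: h=1 -> slot 1
620: h=9, probe 9,10,11,12,0 -> slot 0
Table: [620, 742, ∅, ∅, ∅, ∅, ∅, 202, ∅, 308, 269, 35, 165]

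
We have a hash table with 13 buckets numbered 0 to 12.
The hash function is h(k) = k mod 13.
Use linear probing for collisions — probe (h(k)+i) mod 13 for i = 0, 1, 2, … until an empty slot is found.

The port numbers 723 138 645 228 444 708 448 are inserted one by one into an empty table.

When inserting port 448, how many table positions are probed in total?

6

723: h=8 => slot 8
138: h=8, probe 8,9 => slot 9
645: h=8, probe 8,9,10 => slot 10
228: h=7 => slot 7
444: h=2 => slot 2
708: h=6 => slot 6
448: h=6, probe 6,7,8,9,10,11 => slot 11
Table: [∅, ∅, 444, ∅, ∅, ∅, 708, 228, 723, 138, 645, 448, ∅]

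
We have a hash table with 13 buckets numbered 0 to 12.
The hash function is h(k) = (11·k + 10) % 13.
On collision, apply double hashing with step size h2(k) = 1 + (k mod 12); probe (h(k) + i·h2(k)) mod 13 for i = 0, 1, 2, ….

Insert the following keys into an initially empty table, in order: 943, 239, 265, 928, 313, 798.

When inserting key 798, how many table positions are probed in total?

2

943 hashes to 9; slot 9 is free => place at 9.
239 hashes to 0; slot 0 is free => place at 0.
265 hashes to 0, h2=2; 0 taken => place at 2.
928 hashes to 0, h2=5; 0 taken => place at 5.
313 hashes to 8; slot 8 is free => place at 8.
798 hashes to 0, h2=7; 0 taken => place at 7.
Table: [239, ., 265, ., ., 928, ., 798, 313, 943, ., ., .]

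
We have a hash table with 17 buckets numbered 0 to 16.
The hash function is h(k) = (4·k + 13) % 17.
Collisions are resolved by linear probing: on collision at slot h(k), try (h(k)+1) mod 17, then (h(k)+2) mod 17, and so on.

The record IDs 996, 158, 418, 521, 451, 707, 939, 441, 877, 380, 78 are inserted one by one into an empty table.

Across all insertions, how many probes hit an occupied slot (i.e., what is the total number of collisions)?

16

996: h=2 => slot 2
158: h=16 => slot 16
418: h=2, probe 2,3 => slot 3
521: h=6 => slot 6
451: h=15 => slot 15
707: h=2, probe 2,3,4 => slot 4
939: h=12 => slot 12
441: h=9 => slot 9
877: h=2, probe 2,3,4,5 => slot 5
380: h=3, probe 3,4,5,6,7 => slot 7
78: h=2, probe 2,3,4,5,6,7,8 => slot 8
Table: [_, _, 996, 418, 707, 877, 521, 380, 78, 441, _, _, 939, _, _, 451, 158]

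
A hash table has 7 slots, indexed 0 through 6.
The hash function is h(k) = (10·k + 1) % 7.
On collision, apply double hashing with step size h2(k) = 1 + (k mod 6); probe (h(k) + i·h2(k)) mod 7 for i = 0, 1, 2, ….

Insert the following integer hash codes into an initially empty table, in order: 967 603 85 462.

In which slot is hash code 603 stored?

1

Insert 967: h=4, slot 4 empty -> index 4.
Insert 603: h=4, h2=4, slot 4 occupied -> index 1.
Insert 85: h=4, h2=2, slot 4 occupied -> index 6.
Insert 462: h=1, h2=1, slot 1 occupied -> index 2.
Table: [_, 603, 462, _, 967, _, 85]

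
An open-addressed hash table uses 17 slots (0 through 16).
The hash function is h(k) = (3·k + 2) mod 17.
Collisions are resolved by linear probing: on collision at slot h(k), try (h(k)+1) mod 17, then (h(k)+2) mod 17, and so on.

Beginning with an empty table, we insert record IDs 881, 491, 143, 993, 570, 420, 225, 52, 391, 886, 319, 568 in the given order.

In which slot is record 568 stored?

11

881: h=10 -> slot 10
491: h=13 -> slot 13
143: h=6 -> slot 6
993: h=6, probe 6,7 -> slot 7
570: h=12 -> slot 12
420: h=4 -> slot 4
225: h=14 -> slot 14
52: h=5 -> slot 5
391: h=2 -> slot 2
886: h=8 -> slot 8
319: h=7, probe 7,8,9 -> slot 9
568: h=6, probe 6,7,8,9,10,11 -> slot 11
Table: [—, —, 391, —, 420, 52, 143, 993, 886, 319, 881, 568, 570, 491, 225, —, —]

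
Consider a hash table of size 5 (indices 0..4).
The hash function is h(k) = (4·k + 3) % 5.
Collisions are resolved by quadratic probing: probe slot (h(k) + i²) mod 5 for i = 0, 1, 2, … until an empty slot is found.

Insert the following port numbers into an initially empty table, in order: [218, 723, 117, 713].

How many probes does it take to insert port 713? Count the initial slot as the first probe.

3

Insert 218: h=0, slot 0 empty -> index 0.
Insert 723: h=0, slot 0 occupied -> index 1.
Insert 117: h=1, slot 1 occupied -> index 2.
Insert 713: h=0, slots 0,1 occupied -> index 4.
Table: [218, 723, 117, ∅, 713]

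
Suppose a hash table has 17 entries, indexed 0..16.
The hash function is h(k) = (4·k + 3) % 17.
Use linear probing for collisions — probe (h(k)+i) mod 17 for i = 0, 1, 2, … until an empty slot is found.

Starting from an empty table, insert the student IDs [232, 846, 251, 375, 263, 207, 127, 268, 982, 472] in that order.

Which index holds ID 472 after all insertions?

9

232 hashes to 13; slot 13 is free -> place at 13.
846 hashes to 4; slot 4 is free -> place at 4.
251 hashes to 4; 4 taken -> place at 5.
375 hashes to 7; slot 7 is free -> place at 7.
263 hashes to 1; slot 1 is free -> place at 1.
207 hashes to 15; slot 15 is free -> place at 15.
127 hashes to 1; 1 taken -> place at 2.
268 hashes to 4; 4,5 taken -> place at 6.
982 hashes to 4; 4,5,6,7 taken -> place at 8.
472 hashes to 4; 4,5,6,7,8 taken -> place at 9.
Table: [_, 263, 127, _, 846, 251, 268, 375, 982, 472, _, _, _, 232, _, 207, _]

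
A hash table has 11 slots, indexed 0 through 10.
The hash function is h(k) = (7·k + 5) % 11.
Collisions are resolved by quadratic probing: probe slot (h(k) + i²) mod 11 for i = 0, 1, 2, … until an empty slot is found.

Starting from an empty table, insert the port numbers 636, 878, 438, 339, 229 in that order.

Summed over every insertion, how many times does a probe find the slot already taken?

Insert 636: h=2, slot 2 empty -> index 2.
Insert 878: h=2, slot 2 occupied -> index 3.
Insert 438: h=2, slots 2,3 occupied -> index 6.
Insert 339: h=2, slots 2,3,6 occupied -> index 0.
Insert 229: h=2, slots 2,3,6,0 occupied -> index 7.
Table: [339, —, 636, 878, —, —, 438, 229, —, —, —]

10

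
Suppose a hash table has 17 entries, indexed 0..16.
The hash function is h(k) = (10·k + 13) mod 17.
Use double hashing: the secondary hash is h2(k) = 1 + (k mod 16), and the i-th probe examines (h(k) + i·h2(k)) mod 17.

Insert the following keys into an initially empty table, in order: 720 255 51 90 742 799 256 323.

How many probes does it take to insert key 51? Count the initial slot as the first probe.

2

720 hashes to 5; slot 5 is free -> place at 5.
255 hashes to 13; slot 13 is free -> place at 13.
51 hashes to 13, h2=4; 13 taken -> place at 0.
90 hashes to 12; slot 12 is free -> place at 12.
742 hashes to 4; slot 4 is free -> place at 4.
799 hashes to 13, h2=16; 13,12 taken -> place at 11.
256 hashes to 6; slot 6 is free -> place at 6.
323 hashes to 13, h2=4; 13,0,4 taken -> place at 8.
Table: [51, ., ., ., 742, 720, 256, ., 323, ., ., 799, 90, 255, ., ., .]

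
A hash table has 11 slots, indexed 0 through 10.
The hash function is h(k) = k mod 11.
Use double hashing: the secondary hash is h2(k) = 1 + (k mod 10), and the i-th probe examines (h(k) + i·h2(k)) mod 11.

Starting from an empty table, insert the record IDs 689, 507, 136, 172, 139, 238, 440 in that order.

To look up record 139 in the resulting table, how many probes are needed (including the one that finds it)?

Insert 689: h=7, slot 7 empty => index 7.
Insert 507: h=1, slot 1 empty => index 1.
Insert 136: h=4, slot 4 empty => index 4.
Insert 172: h=7, h2=3, slot 7 occupied => index 10.
Insert 139: h=7, h2=10, slot 7 occupied => index 6.
Insert 238: h=7, h2=9, slot 7 occupied => index 5.
Insert 440: h=0, slot 0 empty => index 0.
Table: [440, 507, —, —, 136, 238, 139, 689, —, —, 172]
Lookup 139: h=7, h2=10, probe 7,6 → found at 6.

2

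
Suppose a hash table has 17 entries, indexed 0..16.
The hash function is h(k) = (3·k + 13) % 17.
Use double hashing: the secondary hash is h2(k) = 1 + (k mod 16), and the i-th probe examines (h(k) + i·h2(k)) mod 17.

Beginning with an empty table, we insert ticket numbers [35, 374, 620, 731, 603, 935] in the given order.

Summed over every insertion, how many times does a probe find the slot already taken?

35 hashes to 16; slot 16 is free => place at 16.
374 hashes to 13; slot 13 is free => place at 13.
620 hashes to 3; slot 3 is free => place at 3.
731 hashes to 13, h2=12; 13 taken => place at 8.
603 hashes to 3, h2=12; 3 taken => place at 15.
935 hashes to 13, h2=8; 13 taken => place at 4.
Table: [∅, ∅, ∅, 620, 935, ∅, ∅, ∅, 731, ∅, ∅, ∅, ∅, 374, ∅, 603, 35]

3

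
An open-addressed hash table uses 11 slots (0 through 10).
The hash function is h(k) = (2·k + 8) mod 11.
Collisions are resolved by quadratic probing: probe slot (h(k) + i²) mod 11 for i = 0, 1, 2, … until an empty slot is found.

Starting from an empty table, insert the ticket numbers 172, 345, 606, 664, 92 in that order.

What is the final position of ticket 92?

9

172 hashes to 0; slot 0 is free => place at 0.
345 hashes to 5; slot 5 is free => place at 5.
606 hashes to 10; slot 10 is free => place at 10.
664 hashes to 5; 5 taken => place at 6.
92 hashes to 5; 5,6 taken => place at 9.
Table: [172, ., ., ., ., 345, 664, ., ., 92, 606]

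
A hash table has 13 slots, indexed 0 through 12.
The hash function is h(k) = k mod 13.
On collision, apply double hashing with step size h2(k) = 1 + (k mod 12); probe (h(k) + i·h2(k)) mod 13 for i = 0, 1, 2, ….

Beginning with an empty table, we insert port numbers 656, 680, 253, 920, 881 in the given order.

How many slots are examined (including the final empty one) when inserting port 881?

Insert 656: h=6, slot 6 empty => index 6.
Insert 680: h=4, slot 4 empty => index 4.
Insert 253: h=6, h2=2, slot 6 occupied => index 8.
Insert 920: h=10, slot 10 empty => index 10.
Insert 881: h=10, h2=6, slot 10 occupied => index 3.
Table: [—, —, —, 881, 680, —, 656, —, 253, —, 920, —, —]

2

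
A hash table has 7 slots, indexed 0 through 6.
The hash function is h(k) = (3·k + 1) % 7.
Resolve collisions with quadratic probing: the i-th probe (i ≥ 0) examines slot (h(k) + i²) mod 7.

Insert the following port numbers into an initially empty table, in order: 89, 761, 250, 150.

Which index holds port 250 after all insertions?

6

Insert 89: h=2, slot 2 empty => index 2.
Insert 761: h=2, slot 2 occupied => index 3.
Insert 250: h=2, slots 2,3 occupied => index 6.
Insert 150: h=3, slot 3 occupied => index 4.
Table: [∅, ∅, 89, 761, 150, ∅, 250]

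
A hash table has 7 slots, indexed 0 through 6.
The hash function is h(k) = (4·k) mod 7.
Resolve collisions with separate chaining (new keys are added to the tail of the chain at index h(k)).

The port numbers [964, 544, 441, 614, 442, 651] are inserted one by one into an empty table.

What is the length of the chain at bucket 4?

1

964 → bucket 6
544 → bucket 6 (collision)
441 → bucket 0
614 → bucket 6 (collision)
442 → bucket 4
651 → bucket 0 (collision)
Final buckets:
0: 441 -> 651
1: ∅
2: ∅
3: ∅
4: 442
5: ∅
6: 964 -> 544 -> 614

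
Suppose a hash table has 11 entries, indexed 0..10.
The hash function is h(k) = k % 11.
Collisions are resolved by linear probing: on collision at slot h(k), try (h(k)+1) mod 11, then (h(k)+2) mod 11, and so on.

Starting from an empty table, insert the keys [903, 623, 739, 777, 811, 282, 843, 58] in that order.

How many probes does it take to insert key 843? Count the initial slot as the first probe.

5

903 hashes to 1; slot 1 is free -> place at 1.
623 hashes to 7; slot 7 is free -> place at 7.
739 hashes to 2; slot 2 is free -> place at 2.
777 hashes to 7; 7 taken -> place at 8.
811 hashes to 8; 8 taken -> place at 9.
282 hashes to 7; 7,8,9 taken -> place at 10.
843 hashes to 7; 7,8,9,10 taken -> place at 0.
58 hashes to 3; slot 3 is free -> place at 3.
Table: [843, 903, 739, 58, ∅, ∅, ∅, 623, 777, 811, 282]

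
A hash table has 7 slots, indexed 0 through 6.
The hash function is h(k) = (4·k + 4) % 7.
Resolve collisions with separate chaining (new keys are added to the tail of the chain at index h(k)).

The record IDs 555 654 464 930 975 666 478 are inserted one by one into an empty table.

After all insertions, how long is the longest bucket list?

Insert 555: h=5, bucket 5 empty -> new chain.
Insert 654: h=2, bucket 2 empty -> new chain.
Insert 464: h=5, bucket 5 nonempty -> append to chain.
Insert 930: h=0, bucket 0 empty -> new chain.
Insert 975: h=5, bucket 5 nonempty -> append to chain.
Insert 666: h=1, bucket 1 empty -> new chain.
Insert 478: h=5, bucket 5 nonempty -> append to chain.
Final buckets:
0: 930
1: 666
2: 654
3: -
4: -
5: 555 -> 464 -> 975 -> 478
6: -

4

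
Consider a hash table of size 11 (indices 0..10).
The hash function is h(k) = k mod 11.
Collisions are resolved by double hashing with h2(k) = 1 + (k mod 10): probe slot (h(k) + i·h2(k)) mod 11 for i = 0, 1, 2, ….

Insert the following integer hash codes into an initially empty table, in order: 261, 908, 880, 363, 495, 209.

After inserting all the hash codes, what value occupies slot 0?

880

Insert 261: h=8, slot 8 empty => index 8.
Insert 908: h=6, slot 6 empty => index 6.
Insert 880: h=0, slot 0 empty => index 0.
Insert 363: h=0, h2=4, slot 0 occupied => index 4.
Insert 495: h=0, h2=6, slots 0,6 occupied => index 1.
Insert 209: h=0, h2=10, slot 0 occupied => index 10.
Table: [880, 495, ., ., 363, ., 908, ., 261, ., 209]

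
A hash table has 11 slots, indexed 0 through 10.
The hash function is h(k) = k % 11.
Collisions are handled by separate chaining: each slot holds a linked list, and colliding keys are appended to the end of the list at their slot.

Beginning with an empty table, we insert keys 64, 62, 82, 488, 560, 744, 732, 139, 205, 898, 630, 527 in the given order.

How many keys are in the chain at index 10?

Insert 64: h=9, bucket 9 empty -> new chain.
Insert 62: h=7, bucket 7 empty -> new chain.
Insert 82: h=5, bucket 5 empty -> new chain.
Insert 488: h=4, bucket 4 empty -> new chain.
Insert 560: h=10, bucket 10 empty -> new chain.
Insert 744: h=7, bucket 7 nonempty -> append to chain.
Insert 732: h=6, bucket 6 empty -> new chain.
Insert 139: h=7, bucket 7 nonempty -> append to chain.
Insert 205: h=7, bucket 7 nonempty -> append to chain.
Insert 898: h=7, bucket 7 nonempty -> append to chain.
Insert 630: h=3, bucket 3 empty -> new chain.
Insert 527: h=10, bucket 10 nonempty -> append to chain.
Final buckets:
0: .
1: .
2: .
3: 630
4: 488
5: 82
6: 732
7: 62 -> 744 -> 139 -> 205 -> 898
8: .
9: 64
10: 560 -> 527

2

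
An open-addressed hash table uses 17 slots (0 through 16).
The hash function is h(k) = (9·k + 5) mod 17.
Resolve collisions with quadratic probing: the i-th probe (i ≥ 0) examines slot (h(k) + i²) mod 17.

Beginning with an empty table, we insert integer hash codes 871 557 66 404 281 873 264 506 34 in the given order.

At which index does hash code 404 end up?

12

871: h=7 -> slot 7
557: h=3 -> slot 3
66: h=4 -> slot 4
404: h=3, probe 3,4,7,12 -> slot 12
281: h=1 -> slot 1
873: h=8 -> slot 8
264: h=1, probe 1,2 -> slot 2
506: h=3, probe 3,4,7,12,2,11 -> slot 11
34: h=5 -> slot 5
Table: [_, 281, 264, 557, 66, 34, _, 871, 873, _, _, 506, 404, _, _, _, _]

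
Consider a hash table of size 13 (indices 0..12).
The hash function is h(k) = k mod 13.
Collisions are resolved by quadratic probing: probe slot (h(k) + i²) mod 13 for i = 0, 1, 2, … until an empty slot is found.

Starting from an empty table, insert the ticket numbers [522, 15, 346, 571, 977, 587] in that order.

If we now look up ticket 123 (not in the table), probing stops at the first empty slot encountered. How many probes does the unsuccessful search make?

522: h=2 -> slot 2
15: h=2, probe 2,3 -> slot 3
346: h=8 -> slot 8
571: h=12 -> slot 12
977: h=2, probe 2,3,6 -> slot 6
587: h=2, probe 2,3,6,11 -> slot 11
Table: [., ., 522, 15, ., ., 977, ., 346, ., ., 587, 571]
Lookup 123: h=6, probe 6,7 → slot 7 empty, not found.

2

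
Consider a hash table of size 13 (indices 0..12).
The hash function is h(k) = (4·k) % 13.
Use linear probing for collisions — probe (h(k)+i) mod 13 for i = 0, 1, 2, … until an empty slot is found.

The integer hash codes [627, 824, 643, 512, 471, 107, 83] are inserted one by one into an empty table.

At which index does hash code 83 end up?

627: h=12 -> slot 12
824: h=7 -> slot 7
643: h=11 -> slot 11
512: h=7, probe 7,8 -> slot 8
471: h=12, probe 12,0 -> slot 0
107: h=12, probe 12,0,1 -> slot 1
83: h=7, probe 7,8,9 -> slot 9
Table: [471, 107, -, -, -, -, -, 824, 512, 83, -, 643, 627]

9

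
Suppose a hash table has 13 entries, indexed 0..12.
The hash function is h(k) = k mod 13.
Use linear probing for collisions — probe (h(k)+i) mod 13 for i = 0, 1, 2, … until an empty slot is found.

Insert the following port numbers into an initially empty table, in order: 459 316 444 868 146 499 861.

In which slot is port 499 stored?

6

459: h=4 => slot 4
316: h=4, probe 4,5 => slot 5
444: h=2 => slot 2
868: h=10 => slot 10
146: h=3 => slot 3
499: h=5, probe 5,6 => slot 6
861: h=3, probe 3,4,5,6,7 => slot 7
Table: [., ., 444, 146, 459, 316, 499, 861, ., ., 868, ., .]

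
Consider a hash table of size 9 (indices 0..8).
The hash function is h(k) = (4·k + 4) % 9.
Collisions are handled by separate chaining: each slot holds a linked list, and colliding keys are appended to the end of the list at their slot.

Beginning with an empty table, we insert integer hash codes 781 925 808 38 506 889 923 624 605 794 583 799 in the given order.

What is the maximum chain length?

6

781 -> bucket 5
925 -> bucket 5 (collision)
808 -> bucket 5 (collision)
38 -> bucket 3
506 -> bucket 3 (collision)
889 -> bucket 5 (collision)
923 -> bucket 6
624 -> bucket 7
605 -> bucket 3 (collision)
794 -> bucket 3 (collision)
583 -> bucket 5 (collision)
799 -> bucket 5 (collision)
Final buckets:
0: .
1: .
2: .
3: 38 -> 506 -> 605 -> 794
4: .
5: 781 -> 925 -> 808 -> 889 -> 583 -> 799
6: 923
7: 624
8: .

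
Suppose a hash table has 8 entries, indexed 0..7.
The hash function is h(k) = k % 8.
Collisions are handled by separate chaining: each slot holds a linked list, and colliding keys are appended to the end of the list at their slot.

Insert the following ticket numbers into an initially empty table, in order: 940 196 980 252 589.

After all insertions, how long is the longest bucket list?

940 → bucket 4
196 → bucket 4 (collision)
980 → bucket 4 (collision)
252 → bucket 4 (collision)
589 → bucket 5
Final buckets:
0: -
1: -
2: -
3: -
4: 940 -> 196 -> 980 -> 252
5: 589
6: -
7: -

4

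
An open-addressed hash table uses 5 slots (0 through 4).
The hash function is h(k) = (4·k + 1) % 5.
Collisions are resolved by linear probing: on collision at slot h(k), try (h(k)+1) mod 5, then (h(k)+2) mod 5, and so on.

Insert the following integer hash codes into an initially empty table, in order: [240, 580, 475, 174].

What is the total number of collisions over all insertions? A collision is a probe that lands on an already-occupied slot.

Insert 240: h=1, slot 1 empty => index 1.
Insert 580: h=1, slot 1 occupied => index 2.
Insert 475: h=1, slots 1,2 occupied => index 3.
Insert 174: h=2, slots 2,3 occupied => index 4.
Table: [., 240, 580, 475, 174]

5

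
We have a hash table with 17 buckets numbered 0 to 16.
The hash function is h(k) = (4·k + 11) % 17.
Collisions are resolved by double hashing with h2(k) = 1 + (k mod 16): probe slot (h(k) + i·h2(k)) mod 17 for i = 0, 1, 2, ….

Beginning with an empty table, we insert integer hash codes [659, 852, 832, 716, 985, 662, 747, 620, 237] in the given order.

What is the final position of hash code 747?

9

659 hashes to 12; slot 12 is free -> place at 12.
852 hashes to 2; slot 2 is free -> place at 2.
832 hashes to 7; slot 7 is free -> place at 7.
716 hashes to 2, h2=13; 2 taken -> place at 15.
985 hashes to 7, h2=10; 7 taken -> place at 0.
662 hashes to 7, h2=7; 7 taken -> place at 14.
747 hashes to 7, h2=12; 7,2,14 taken -> place at 9.
620 hashes to 9, h2=13; 9 taken -> place at 5.
237 hashes to 7, h2=14; 7 taken -> place at 4.
Table: [985, ∅, 852, ∅, 237, 620, ∅, 832, ∅, 747, ∅, ∅, 659, ∅, 662, 716, ∅]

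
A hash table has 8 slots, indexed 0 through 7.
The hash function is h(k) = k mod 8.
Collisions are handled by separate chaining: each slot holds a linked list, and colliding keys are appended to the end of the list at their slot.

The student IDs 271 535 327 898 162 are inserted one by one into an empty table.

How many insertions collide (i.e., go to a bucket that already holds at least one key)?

271 → bucket 7
535 → bucket 7 (collision)
327 → bucket 7 (collision)
898 → bucket 2
162 → bucket 2 (collision)
Final buckets:
0: —
1: —
2: 898 -> 162
3: —
4: —
5: —
6: —
7: 271 -> 535 -> 327

3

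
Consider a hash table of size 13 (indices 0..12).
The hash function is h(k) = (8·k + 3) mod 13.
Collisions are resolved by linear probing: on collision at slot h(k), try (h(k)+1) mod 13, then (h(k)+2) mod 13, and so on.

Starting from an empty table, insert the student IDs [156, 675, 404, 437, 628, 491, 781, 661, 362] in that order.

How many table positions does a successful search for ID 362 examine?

2

156 hashes to 3; slot 3 is free → place at 3.
675 hashes to 8; slot 8 is free → place at 8.
404 hashes to 11; slot 11 is free → place at 11.
437 hashes to 2; slot 2 is free → place at 2.
628 hashes to 9; slot 9 is free → place at 9.
491 hashes to 5; slot 5 is free → place at 5.
781 hashes to 11; 11 taken → place at 12.
661 hashes to 0; slot 0 is free → place at 0.
362 hashes to 0; 0 taken → place at 1.
Table: [661, 362, 437, 156, ., 491, ., ., 675, 628, ., 404, 781]
Lookup 362: h=0, probe 0,1 → found at 1.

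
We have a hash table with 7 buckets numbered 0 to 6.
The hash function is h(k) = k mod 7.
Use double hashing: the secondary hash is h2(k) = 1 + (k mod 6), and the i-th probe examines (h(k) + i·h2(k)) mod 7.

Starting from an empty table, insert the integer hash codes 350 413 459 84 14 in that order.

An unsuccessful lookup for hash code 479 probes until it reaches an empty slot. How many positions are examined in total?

Insert 350: h=0, slot 0 empty => index 0.
Insert 413: h=0, h2=6, slot 0 occupied => index 6.
Insert 459: h=4, slot 4 empty => index 4.
Insert 84: h=0, h2=1, slot 0 occupied => index 1.
Insert 14: h=0, h2=3, slot 0 occupied => index 3.
Table: [350, 84, _, 14, 459, _, 413]
Lookup 479: h=3, h2=6, probe 3,2 → slot 2 empty, not found.

2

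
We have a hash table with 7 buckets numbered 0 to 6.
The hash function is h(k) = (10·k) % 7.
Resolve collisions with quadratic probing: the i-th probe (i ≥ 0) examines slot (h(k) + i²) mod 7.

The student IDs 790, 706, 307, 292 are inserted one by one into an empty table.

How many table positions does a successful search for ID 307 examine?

3

790: h=4 => slot 4
706: h=4, probe 4,5 => slot 5
307: h=4, probe 4,5,1 => slot 1
292: h=1, probe 1,2 => slot 2
Table: [—, 307, 292, —, 790, 706, —]
Lookup 307: h=4, probe 4,5,1 → found at 1.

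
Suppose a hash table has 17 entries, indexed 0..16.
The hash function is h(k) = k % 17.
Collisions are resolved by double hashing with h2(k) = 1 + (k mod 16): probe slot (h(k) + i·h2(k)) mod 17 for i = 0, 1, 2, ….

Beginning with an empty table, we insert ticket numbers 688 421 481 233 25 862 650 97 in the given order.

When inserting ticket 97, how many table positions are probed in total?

Insert 688: h=8, slot 8 empty → index 8.
Insert 421: h=13, slot 13 empty → index 13.
Insert 481: h=5, slot 5 empty → index 5.
Insert 233: h=12, slot 12 empty → index 12.
Insert 25: h=8, h2=10, slot 8 occupied → index 1.
Insert 862: h=12, h2=15, slot 12 occupied → index 10.
Insert 650: h=4, slot 4 empty → index 4.
Insert 97: h=12, h2=2, slot 12 occupied → index 14.
Table: [—, 25, —, —, 650, 481, —, —, 688, —, 862, —, 233, 421, 97, —, —]

2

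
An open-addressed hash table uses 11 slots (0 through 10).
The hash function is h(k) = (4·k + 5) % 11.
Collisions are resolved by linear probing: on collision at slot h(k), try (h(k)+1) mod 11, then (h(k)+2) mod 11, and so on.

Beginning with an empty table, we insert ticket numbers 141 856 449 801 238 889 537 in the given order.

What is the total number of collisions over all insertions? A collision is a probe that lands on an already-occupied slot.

18

Insert 141: h=8, slot 8 empty => index 8.
Insert 856: h=8, slot 8 occupied => index 9.
Insert 449: h=8, slots 8,9 occupied => index 10.
Insert 801: h=8, slots 8,9,10 occupied => index 0.
Insert 238: h=0, slot 0 occupied => index 1.
Insert 889: h=8, slots 8,9,10,0,1 occupied => index 2.
Insert 537: h=8, slots 8,9,10,0,1,2 occupied => index 3.
Table: [801, 238, 889, 537, —, —, —, —, 141, 856, 449]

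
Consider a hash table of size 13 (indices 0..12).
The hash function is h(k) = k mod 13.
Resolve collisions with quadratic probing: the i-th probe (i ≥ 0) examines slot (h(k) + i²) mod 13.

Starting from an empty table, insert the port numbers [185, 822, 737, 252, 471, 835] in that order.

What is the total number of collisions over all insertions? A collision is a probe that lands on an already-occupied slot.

185 hashes to 3; slot 3 is free → place at 3.
822 hashes to 3; 3 taken → place at 4.
737 hashes to 9; slot 9 is free → place at 9.
252 hashes to 5; slot 5 is free → place at 5.
471 hashes to 3; 3,4 taken → place at 7.
835 hashes to 3; 3,4,7 taken → place at 12.
Table: [—, —, —, 185, 822, 252, —, 471, —, 737, —, —, 835]

6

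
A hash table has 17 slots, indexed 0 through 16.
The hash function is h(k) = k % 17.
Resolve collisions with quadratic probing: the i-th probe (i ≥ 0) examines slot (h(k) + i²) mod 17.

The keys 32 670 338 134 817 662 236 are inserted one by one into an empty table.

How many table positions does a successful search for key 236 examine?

5

32 hashes to 15; slot 15 is free => place at 15.
670 hashes to 7; slot 7 is free => place at 7.
338 hashes to 15; 15 taken => place at 16.
134 hashes to 15; 15,16 taken => place at 2.
817 hashes to 1; slot 1 is free => place at 1.
662 hashes to 16; 16 taken => place at 0.
236 hashes to 15; 15,16,2,7 taken => place at 14.
Table: [662, 817, 134, ., ., ., ., 670, ., ., ., ., ., ., 236, 32, 338]
Lookup 236: h=15, probe 15,16,2,7,14 → found at 14.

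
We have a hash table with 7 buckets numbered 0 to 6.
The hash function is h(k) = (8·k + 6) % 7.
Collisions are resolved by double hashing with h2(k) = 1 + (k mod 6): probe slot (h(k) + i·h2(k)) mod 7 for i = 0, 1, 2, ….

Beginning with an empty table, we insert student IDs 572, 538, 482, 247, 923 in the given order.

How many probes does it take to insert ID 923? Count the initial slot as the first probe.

572 hashes to 4; slot 4 is free -> place at 4.
538 hashes to 5; slot 5 is free -> place at 5.
482 hashes to 5, h2=3; 5 taken -> place at 1.
247 hashes to 1, h2=2; 1 taken -> place at 3.
923 hashes to 5, h2=6; 5,4,3 taken -> place at 2.
Table: [., 482, 923, 247, 572, 538, .]

4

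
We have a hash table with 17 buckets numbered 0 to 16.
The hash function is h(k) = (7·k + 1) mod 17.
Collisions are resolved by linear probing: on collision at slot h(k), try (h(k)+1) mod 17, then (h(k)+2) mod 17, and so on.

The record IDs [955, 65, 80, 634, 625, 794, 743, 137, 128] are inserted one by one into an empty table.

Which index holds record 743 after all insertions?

3

955: h=5 -> slot 5
65: h=14 -> slot 14
80: h=0 -> slot 0
634: h=2 -> slot 2
625: h=7 -> slot 7
794: h=0, probe 0,1 -> slot 1
743: h=0, probe 0,1,2,3 -> slot 3
137: h=8 -> slot 8
128: h=13 -> slot 13
Table: [80, 794, 634, 743, -, 955, -, 625, 137, -, -, -, -, 128, 65, -, -]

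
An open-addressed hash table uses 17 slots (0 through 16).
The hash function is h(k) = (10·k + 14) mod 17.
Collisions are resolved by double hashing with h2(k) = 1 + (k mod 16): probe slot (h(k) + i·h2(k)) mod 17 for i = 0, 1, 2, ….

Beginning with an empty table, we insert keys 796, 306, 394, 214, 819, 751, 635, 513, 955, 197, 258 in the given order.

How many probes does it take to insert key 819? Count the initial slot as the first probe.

4

Insert 796: h=1, slot 1 empty => index 1.
Insert 306: h=14, slot 14 empty => index 14.
Insert 394: h=10, slot 10 empty => index 10.
Insert 214: h=12, slot 12 empty => index 12.
Insert 819: h=10, h2=4, slots 10,14,1 occupied => index 5.
Insert 751: h=10, h2=16, slot 10 occupied => index 9.
Insert 635: h=6, slot 6 empty => index 6.
Insert 513: h=10, h2=2, slots 10,12,14 occupied => index 16.
Insert 955: h=10, h2=12, slots 10,5 occupied => index 0.
Insert 197: h=12, h2=6, slots 12,1 occupied => index 7.
Insert 258: h=10, h2=3, slot 10 occupied => index 13.
Table: [955, 796, ∅, ∅, ∅, 819, 635, 197, ∅, 751, 394, ∅, 214, 258, 306, ∅, 513]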